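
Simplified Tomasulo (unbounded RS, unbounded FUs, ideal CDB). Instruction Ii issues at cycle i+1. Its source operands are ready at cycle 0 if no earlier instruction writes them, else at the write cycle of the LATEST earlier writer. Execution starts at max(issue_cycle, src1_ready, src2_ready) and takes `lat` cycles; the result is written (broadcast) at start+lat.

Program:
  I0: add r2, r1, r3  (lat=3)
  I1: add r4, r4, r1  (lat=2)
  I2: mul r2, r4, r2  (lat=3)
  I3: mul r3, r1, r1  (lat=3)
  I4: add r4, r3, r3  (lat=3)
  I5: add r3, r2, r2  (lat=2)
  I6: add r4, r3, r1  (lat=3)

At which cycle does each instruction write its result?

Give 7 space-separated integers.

I0 add r2: issue@1 deps=(None,None) exec_start@1 write@4
I1 add r4: issue@2 deps=(None,None) exec_start@2 write@4
I2 mul r2: issue@3 deps=(1,0) exec_start@4 write@7
I3 mul r3: issue@4 deps=(None,None) exec_start@4 write@7
I4 add r4: issue@5 deps=(3,3) exec_start@7 write@10
I5 add r3: issue@6 deps=(2,2) exec_start@7 write@9
I6 add r4: issue@7 deps=(5,None) exec_start@9 write@12

Answer: 4 4 7 7 10 9 12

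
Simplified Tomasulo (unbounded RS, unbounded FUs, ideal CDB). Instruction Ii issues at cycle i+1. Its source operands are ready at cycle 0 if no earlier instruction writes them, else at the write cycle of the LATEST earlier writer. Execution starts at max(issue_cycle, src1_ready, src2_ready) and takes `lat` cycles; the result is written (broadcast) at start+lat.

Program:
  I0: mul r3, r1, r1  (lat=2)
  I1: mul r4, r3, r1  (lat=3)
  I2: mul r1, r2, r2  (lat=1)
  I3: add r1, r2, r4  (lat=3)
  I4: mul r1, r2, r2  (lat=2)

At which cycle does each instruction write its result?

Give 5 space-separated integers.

I0 mul r3: issue@1 deps=(None,None) exec_start@1 write@3
I1 mul r4: issue@2 deps=(0,None) exec_start@3 write@6
I2 mul r1: issue@3 deps=(None,None) exec_start@3 write@4
I3 add r1: issue@4 deps=(None,1) exec_start@6 write@9
I4 mul r1: issue@5 deps=(None,None) exec_start@5 write@7

Answer: 3 6 4 9 7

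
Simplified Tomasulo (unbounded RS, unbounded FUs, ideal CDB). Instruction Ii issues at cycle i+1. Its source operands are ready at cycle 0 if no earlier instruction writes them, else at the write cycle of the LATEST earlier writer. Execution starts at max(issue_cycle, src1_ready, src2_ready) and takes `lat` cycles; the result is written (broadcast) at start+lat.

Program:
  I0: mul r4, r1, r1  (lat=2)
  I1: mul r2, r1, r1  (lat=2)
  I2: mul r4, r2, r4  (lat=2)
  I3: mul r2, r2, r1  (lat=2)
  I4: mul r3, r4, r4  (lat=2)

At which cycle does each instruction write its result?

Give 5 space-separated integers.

Answer: 3 4 6 6 8

Derivation:
I0 mul r4: issue@1 deps=(None,None) exec_start@1 write@3
I1 mul r2: issue@2 deps=(None,None) exec_start@2 write@4
I2 mul r4: issue@3 deps=(1,0) exec_start@4 write@6
I3 mul r2: issue@4 deps=(1,None) exec_start@4 write@6
I4 mul r3: issue@5 deps=(2,2) exec_start@6 write@8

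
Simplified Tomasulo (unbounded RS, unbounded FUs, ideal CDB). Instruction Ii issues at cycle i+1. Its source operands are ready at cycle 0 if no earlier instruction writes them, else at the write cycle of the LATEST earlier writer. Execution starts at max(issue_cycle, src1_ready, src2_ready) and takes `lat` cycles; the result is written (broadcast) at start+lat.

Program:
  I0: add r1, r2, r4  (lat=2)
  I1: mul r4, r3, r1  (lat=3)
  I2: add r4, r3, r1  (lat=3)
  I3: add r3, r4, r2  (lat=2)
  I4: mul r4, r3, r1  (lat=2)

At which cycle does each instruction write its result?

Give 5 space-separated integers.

Answer: 3 6 6 8 10

Derivation:
I0 add r1: issue@1 deps=(None,None) exec_start@1 write@3
I1 mul r4: issue@2 deps=(None,0) exec_start@3 write@6
I2 add r4: issue@3 deps=(None,0) exec_start@3 write@6
I3 add r3: issue@4 deps=(2,None) exec_start@6 write@8
I4 mul r4: issue@5 deps=(3,0) exec_start@8 write@10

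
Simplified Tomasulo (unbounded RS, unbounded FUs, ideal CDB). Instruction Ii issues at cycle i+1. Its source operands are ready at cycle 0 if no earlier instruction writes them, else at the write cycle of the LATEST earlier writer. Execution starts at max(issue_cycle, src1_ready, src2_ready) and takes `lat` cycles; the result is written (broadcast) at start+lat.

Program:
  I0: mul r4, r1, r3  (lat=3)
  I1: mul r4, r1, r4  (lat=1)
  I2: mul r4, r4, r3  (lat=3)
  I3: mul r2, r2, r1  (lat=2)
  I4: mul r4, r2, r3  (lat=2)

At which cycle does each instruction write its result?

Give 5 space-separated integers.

Answer: 4 5 8 6 8

Derivation:
I0 mul r4: issue@1 deps=(None,None) exec_start@1 write@4
I1 mul r4: issue@2 deps=(None,0) exec_start@4 write@5
I2 mul r4: issue@3 deps=(1,None) exec_start@5 write@8
I3 mul r2: issue@4 deps=(None,None) exec_start@4 write@6
I4 mul r4: issue@5 deps=(3,None) exec_start@6 write@8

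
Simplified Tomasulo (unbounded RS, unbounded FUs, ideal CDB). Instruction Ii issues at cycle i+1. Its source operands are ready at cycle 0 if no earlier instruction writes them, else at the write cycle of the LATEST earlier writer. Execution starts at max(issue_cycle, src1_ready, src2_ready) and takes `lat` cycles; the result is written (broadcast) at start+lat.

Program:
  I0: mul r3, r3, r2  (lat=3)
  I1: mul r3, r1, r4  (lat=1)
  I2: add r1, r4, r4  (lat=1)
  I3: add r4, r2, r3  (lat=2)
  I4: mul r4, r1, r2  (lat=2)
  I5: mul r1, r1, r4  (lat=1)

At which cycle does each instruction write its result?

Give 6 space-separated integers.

I0 mul r3: issue@1 deps=(None,None) exec_start@1 write@4
I1 mul r3: issue@2 deps=(None,None) exec_start@2 write@3
I2 add r1: issue@3 deps=(None,None) exec_start@3 write@4
I3 add r4: issue@4 deps=(None,1) exec_start@4 write@6
I4 mul r4: issue@5 deps=(2,None) exec_start@5 write@7
I5 mul r1: issue@6 deps=(2,4) exec_start@7 write@8

Answer: 4 3 4 6 7 8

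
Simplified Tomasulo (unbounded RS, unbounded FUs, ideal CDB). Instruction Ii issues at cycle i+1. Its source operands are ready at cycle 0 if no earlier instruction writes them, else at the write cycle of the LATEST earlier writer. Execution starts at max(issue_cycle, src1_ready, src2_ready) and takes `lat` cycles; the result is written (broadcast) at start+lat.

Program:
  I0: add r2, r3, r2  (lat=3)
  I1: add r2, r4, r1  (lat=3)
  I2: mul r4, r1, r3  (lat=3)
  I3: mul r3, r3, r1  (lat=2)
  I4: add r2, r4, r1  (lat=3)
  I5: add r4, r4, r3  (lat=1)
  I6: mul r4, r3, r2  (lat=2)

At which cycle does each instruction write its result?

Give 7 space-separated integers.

I0 add r2: issue@1 deps=(None,None) exec_start@1 write@4
I1 add r2: issue@2 deps=(None,None) exec_start@2 write@5
I2 mul r4: issue@3 deps=(None,None) exec_start@3 write@6
I3 mul r3: issue@4 deps=(None,None) exec_start@4 write@6
I4 add r2: issue@5 deps=(2,None) exec_start@6 write@9
I5 add r4: issue@6 deps=(2,3) exec_start@6 write@7
I6 mul r4: issue@7 deps=(3,4) exec_start@9 write@11

Answer: 4 5 6 6 9 7 11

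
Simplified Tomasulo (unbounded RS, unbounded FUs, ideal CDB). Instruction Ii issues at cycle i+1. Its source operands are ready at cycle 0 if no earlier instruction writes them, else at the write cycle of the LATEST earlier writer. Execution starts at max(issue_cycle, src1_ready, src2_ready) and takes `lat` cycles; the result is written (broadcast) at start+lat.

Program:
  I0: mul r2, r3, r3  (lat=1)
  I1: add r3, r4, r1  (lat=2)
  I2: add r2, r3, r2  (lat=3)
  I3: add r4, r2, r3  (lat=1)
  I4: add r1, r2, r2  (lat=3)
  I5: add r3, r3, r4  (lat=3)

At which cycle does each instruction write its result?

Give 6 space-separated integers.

I0 mul r2: issue@1 deps=(None,None) exec_start@1 write@2
I1 add r3: issue@2 deps=(None,None) exec_start@2 write@4
I2 add r2: issue@3 deps=(1,0) exec_start@4 write@7
I3 add r4: issue@4 deps=(2,1) exec_start@7 write@8
I4 add r1: issue@5 deps=(2,2) exec_start@7 write@10
I5 add r3: issue@6 deps=(1,3) exec_start@8 write@11

Answer: 2 4 7 8 10 11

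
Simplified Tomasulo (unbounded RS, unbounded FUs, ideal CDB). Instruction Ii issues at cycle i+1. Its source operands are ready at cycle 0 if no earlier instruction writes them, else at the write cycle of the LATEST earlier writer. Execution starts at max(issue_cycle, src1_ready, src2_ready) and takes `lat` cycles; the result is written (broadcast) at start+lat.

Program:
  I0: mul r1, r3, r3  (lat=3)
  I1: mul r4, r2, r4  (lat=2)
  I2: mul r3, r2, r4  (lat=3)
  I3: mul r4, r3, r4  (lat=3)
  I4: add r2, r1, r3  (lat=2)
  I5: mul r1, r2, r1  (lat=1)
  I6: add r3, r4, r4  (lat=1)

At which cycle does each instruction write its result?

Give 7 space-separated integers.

I0 mul r1: issue@1 deps=(None,None) exec_start@1 write@4
I1 mul r4: issue@2 deps=(None,None) exec_start@2 write@4
I2 mul r3: issue@3 deps=(None,1) exec_start@4 write@7
I3 mul r4: issue@4 deps=(2,1) exec_start@7 write@10
I4 add r2: issue@5 deps=(0,2) exec_start@7 write@9
I5 mul r1: issue@6 deps=(4,0) exec_start@9 write@10
I6 add r3: issue@7 deps=(3,3) exec_start@10 write@11

Answer: 4 4 7 10 9 10 11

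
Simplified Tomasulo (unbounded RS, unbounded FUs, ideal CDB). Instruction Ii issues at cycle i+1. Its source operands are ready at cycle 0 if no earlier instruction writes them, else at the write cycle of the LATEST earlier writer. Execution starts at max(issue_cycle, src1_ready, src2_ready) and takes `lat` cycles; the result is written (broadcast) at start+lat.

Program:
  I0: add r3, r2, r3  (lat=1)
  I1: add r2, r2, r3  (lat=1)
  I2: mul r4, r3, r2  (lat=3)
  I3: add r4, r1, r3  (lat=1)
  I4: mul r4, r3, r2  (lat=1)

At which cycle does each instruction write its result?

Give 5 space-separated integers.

I0 add r3: issue@1 deps=(None,None) exec_start@1 write@2
I1 add r2: issue@2 deps=(None,0) exec_start@2 write@3
I2 mul r4: issue@3 deps=(0,1) exec_start@3 write@6
I3 add r4: issue@4 deps=(None,0) exec_start@4 write@5
I4 mul r4: issue@5 deps=(0,1) exec_start@5 write@6

Answer: 2 3 6 5 6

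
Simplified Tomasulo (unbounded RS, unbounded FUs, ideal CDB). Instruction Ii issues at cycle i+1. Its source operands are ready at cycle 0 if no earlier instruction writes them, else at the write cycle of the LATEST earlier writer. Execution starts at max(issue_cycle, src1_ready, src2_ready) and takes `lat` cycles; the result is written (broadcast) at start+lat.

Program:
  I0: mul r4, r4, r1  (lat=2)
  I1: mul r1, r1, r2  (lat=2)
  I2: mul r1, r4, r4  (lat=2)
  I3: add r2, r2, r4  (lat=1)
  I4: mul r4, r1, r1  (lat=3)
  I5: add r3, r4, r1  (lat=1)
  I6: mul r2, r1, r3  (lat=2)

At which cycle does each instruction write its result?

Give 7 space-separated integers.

Answer: 3 4 5 5 8 9 11

Derivation:
I0 mul r4: issue@1 deps=(None,None) exec_start@1 write@3
I1 mul r1: issue@2 deps=(None,None) exec_start@2 write@4
I2 mul r1: issue@3 deps=(0,0) exec_start@3 write@5
I3 add r2: issue@4 deps=(None,0) exec_start@4 write@5
I4 mul r4: issue@5 deps=(2,2) exec_start@5 write@8
I5 add r3: issue@6 deps=(4,2) exec_start@8 write@9
I6 mul r2: issue@7 deps=(2,5) exec_start@9 write@11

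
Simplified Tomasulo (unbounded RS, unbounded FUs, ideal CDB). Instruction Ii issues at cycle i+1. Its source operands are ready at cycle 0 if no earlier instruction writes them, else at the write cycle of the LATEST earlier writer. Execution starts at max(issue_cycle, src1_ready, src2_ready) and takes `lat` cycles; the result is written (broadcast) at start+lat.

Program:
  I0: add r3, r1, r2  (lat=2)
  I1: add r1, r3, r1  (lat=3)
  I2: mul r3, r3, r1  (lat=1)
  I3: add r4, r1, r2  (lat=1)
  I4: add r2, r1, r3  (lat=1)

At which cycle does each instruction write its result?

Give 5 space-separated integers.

Answer: 3 6 7 7 8

Derivation:
I0 add r3: issue@1 deps=(None,None) exec_start@1 write@3
I1 add r1: issue@2 deps=(0,None) exec_start@3 write@6
I2 mul r3: issue@3 deps=(0,1) exec_start@6 write@7
I3 add r4: issue@4 deps=(1,None) exec_start@6 write@7
I4 add r2: issue@5 deps=(1,2) exec_start@7 write@8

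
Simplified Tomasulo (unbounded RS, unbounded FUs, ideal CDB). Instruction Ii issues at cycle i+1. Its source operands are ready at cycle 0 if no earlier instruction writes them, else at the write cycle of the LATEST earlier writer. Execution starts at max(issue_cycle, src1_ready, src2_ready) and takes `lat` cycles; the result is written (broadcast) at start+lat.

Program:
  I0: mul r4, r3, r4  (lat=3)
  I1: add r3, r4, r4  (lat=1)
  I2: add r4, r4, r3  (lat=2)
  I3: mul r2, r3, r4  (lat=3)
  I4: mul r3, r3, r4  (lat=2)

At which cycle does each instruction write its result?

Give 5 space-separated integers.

Answer: 4 5 7 10 9

Derivation:
I0 mul r4: issue@1 deps=(None,None) exec_start@1 write@4
I1 add r3: issue@2 deps=(0,0) exec_start@4 write@5
I2 add r4: issue@3 deps=(0,1) exec_start@5 write@7
I3 mul r2: issue@4 deps=(1,2) exec_start@7 write@10
I4 mul r3: issue@5 deps=(1,2) exec_start@7 write@9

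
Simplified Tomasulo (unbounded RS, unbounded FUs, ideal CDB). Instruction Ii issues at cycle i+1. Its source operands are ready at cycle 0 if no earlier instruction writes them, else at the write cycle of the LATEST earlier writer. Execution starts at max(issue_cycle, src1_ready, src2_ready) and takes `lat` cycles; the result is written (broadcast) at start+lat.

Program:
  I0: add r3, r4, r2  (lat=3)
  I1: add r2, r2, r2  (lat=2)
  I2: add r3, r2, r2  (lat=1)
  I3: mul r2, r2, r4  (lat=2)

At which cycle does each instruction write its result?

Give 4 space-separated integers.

Answer: 4 4 5 6

Derivation:
I0 add r3: issue@1 deps=(None,None) exec_start@1 write@4
I1 add r2: issue@2 deps=(None,None) exec_start@2 write@4
I2 add r3: issue@3 deps=(1,1) exec_start@4 write@5
I3 mul r2: issue@4 deps=(1,None) exec_start@4 write@6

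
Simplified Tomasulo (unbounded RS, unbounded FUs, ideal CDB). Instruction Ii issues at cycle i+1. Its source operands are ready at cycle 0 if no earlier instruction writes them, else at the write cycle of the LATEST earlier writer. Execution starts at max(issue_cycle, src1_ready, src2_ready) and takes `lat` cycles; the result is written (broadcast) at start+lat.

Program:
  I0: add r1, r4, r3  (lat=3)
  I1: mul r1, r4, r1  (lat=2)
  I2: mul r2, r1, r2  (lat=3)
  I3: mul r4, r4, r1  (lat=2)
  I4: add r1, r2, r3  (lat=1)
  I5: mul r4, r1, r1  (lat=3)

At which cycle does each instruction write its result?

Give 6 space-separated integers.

Answer: 4 6 9 8 10 13

Derivation:
I0 add r1: issue@1 deps=(None,None) exec_start@1 write@4
I1 mul r1: issue@2 deps=(None,0) exec_start@4 write@6
I2 mul r2: issue@3 deps=(1,None) exec_start@6 write@9
I3 mul r4: issue@4 deps=(None,1) exec_start@6 write@8
I4 add r1: issue@5 deps=(2,None) exec_start@9 write@10
I5 mul r4: issue@6 deps=(4,4) exec_start@10 write@13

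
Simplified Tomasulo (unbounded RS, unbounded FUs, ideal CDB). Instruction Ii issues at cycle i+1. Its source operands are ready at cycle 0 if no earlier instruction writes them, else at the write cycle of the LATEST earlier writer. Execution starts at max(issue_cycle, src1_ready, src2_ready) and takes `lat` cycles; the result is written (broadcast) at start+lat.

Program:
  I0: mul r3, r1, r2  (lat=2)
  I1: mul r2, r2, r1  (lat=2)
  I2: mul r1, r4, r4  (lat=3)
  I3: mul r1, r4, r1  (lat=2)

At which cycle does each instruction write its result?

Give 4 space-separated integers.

Answer: 3 4 6 8

Derivation:
I0 mul r3: issue@1 deps=(None,None) exec_start@1 write@3
I1 mul r2: issue@2 deps=(None,None) exec_start@2 write@4
I2 mul r1: issue@3 deps=(None,None) exec_start@3 write@6
I3 mul r1: issue@4 deps=(None,2) exec_start@6 write@8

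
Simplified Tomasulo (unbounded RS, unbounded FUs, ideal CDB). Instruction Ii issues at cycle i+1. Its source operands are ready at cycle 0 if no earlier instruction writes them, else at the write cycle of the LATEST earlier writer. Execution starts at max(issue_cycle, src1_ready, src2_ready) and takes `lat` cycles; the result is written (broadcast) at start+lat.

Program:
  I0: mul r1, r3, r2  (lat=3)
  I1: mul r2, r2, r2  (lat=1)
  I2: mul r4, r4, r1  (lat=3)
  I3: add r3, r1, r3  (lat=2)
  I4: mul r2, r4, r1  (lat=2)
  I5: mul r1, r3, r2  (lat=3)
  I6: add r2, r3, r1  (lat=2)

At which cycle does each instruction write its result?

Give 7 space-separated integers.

Answer: 4 3 7 6 9 12 14

Derivation:
I0 mul r1: issue@1 deps=(None,None) exec_start@1 write@4
I1 mul r2: issue@2 deps=(None,None) exec_start@2 write@3
I2 mul r4: issue@3 deps=(None,0) exec_start@4 write@7
I3 add r3: issue@4 deps=(0,None) exec_start@4 write@6
I4 mul r2: issue@5 deps=(2,0) exec_start@7 write@9
I5 mul r1: issue@6 deps=(3,4) exec_start@9 write@12
I6 add r2: issue@7 deps=(3,5) exec_start@12 write@14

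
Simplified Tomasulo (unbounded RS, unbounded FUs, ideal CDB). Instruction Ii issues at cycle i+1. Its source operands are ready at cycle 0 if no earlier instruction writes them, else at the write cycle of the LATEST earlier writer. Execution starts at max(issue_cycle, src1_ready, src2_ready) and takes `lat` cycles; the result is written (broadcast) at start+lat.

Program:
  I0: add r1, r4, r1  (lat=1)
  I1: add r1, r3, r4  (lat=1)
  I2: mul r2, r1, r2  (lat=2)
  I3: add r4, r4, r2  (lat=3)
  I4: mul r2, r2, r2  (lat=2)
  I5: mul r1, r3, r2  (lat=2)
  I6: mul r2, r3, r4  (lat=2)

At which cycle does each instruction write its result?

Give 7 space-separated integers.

I0 add r1: issue@1 deps=(None,None) exec_start@1 write@2
I1 add r1: issue@2 deps=(None,None) exec_start@2 write@3
I2 mul r2: issue@3 deps=(1,None) exec_start@3 write@5
I3 add r4: issue@4 deps=(None,2) exec_start@5 write@8
I4 mul r2: issue@5 deps=(2,2) exec_start@5 write@7
I5 mul r1: issue@6 deps=(None,4) exec_start@7 write@9
I6 mul r2: issue@7 deps=(None,3) exec_start@8 write@10

Answer: 2 3 5 8 7 9 10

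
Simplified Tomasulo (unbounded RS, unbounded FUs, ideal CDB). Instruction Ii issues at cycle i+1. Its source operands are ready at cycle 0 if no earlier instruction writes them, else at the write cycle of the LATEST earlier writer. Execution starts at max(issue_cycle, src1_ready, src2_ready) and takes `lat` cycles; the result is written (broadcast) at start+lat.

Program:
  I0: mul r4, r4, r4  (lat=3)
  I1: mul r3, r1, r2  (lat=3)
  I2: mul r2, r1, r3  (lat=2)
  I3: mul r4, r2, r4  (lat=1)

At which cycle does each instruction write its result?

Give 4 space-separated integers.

I0 mul r4: issue@1 deps=(None,None) exec_start@1 write@4
I1 mul r3: issue@2 deps=(None,None) exec_start@2 write@5
I2 mul r2: issue@3 deps=(None,1) exec_start@5 write@7
I3 mul r4: issue@4 deps=(2,0) exec_start@7 write@8

Answer: 4 5 7 8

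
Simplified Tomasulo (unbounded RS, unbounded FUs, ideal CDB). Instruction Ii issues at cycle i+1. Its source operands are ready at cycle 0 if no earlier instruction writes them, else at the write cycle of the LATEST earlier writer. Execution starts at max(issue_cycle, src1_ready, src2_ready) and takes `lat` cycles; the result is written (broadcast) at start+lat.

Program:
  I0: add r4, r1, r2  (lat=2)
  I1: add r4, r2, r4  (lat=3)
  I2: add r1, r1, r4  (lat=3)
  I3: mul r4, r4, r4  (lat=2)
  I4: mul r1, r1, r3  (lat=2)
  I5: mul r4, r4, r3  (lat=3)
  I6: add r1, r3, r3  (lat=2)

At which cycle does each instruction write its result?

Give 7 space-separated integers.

I0 add r4: issue@1 deps=(None,None) exec_start@1 write@3
I1 add r4: issue@2 deps=(None,0) exec_start@3 write@6
I2 add r1: issue@3 deps=(None,1) exec_start@6 write@9
I3 mul r4: issue@4 deps=(1,1) exec_start@6 write@8
I4 mul r1: issue@5 deps=(2,None) exec_start@9 write@11
I5 mul r4: issue@6 deps=(3,None) exec_start@8 write@11
I6 add r1: issue@7 deps=(None,None) exec_start@7 write@9

Answer: 3 6 9 8 11 11 9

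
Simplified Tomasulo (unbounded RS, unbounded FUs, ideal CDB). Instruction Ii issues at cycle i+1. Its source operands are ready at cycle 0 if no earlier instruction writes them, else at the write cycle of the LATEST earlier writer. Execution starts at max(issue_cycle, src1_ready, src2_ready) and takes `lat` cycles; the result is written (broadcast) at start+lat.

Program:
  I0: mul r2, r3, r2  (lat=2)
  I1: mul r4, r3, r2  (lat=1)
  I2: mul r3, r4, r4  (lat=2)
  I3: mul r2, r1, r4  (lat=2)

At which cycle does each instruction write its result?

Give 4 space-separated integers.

Answer: 3 4 6 6

Derivation:
I0 mul r2: issue@1 deps=(None,None) exec_start@1 write@3
I1 mul r4: issue@2 deps=(None,0) exec_start@3 write@4
I2 mul r3: issue@3 deps=(1,1) exec_start@4 write@6
I3 mul r2: issue@4 deps=(None,1) exec_start@4 write@6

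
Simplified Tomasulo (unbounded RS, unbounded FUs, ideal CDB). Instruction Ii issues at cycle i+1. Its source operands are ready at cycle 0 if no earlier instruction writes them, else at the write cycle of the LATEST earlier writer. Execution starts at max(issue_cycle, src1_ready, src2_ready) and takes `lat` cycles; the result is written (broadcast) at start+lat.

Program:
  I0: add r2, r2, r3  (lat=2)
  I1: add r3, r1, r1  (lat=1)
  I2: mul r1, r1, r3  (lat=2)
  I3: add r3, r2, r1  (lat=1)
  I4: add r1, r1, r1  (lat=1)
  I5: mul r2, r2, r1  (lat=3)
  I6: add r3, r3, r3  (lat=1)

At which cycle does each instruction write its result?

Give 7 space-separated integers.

Answer: 3 3 5 6 6 9 8

Derivation:
I0 add r2: issue@1 deps=(None,None) exec_start@1 write@3
I1 add r3: issue@2 deps=(None,None) exec_start@2 write@3
I2 mul r1: issue@3 deps=(None,1) exec_start@3 write@5
I3 add r3: issue@4 deps=(0,2) exec_start@5 write@6
I4 add r1: issue@5 deps=(2,2) exec_start@5 write@6
I5 mul r2: issue@6 deps=(0,4) exec_start@6 write@9
I6 add r3: issue@7 deps=(3,3) exec_start@7 write@8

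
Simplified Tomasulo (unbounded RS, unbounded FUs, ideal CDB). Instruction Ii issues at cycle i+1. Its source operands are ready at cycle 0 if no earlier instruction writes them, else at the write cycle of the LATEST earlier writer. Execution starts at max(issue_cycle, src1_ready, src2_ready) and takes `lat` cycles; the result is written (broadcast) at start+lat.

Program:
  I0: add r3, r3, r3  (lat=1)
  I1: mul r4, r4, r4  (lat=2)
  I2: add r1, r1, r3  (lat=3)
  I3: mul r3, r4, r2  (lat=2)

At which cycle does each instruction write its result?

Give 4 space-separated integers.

I0 add r3: issue@1 deps=(None,None) exec_start@1 write@2
I1 mul r4: issue@2 deps=(None,None) exec_start@2 write@4
I2 add r1: issue@3 deps=(None,0) exec_start@3 write@6
I3 mul r3: issue@4 deps=(1,None) exec_start@4 write@6

Answer: 2 4 6 6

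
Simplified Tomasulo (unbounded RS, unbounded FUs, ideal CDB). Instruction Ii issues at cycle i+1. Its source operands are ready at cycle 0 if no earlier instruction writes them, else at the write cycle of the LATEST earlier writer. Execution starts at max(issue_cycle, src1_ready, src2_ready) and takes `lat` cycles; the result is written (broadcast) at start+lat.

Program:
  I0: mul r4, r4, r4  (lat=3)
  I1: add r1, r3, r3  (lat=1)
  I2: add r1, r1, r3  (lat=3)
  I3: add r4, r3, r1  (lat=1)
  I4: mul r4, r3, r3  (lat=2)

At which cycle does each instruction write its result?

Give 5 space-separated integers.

I0 mul r4: issue@1 deps=(None,None) exec_start@1 write@4
I1 add r1: issue@2 deps=(None,None) exec_start@2 write@3
I2 add r1: issue@3 deps=(1,None) exec_start@3 write@6
I3 add r4: issue@4 deps=(None,2) exec_start@6 write@7
I4 mul r4: issue@5 deps=(None,None) exec_start@5 write@7

Answer: 4 3 6 7 7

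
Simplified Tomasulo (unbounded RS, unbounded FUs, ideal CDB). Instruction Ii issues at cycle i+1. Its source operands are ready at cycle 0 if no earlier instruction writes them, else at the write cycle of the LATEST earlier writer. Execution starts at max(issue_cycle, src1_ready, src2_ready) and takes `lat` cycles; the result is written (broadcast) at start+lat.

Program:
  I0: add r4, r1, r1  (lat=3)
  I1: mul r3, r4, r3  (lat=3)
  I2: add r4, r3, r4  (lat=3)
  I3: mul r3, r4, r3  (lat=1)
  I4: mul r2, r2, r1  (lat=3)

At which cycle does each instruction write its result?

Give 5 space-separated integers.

I0 add r4: issue@1 deps=(None,None) exec_start@1 write@4
I1 mul r3: issue@2 deps=(0,None) exec_start@4 write@7
I2 add r4: issue@3 deps=(1,0) exec_start@7 write@10
I3 mul r3: issue@4 deps=(2,1) exec_start@10 write@11
I4 mul r2: issue@5 deps=(None,None) exec_start@5 write@8

Answer: 4 7 10 11 8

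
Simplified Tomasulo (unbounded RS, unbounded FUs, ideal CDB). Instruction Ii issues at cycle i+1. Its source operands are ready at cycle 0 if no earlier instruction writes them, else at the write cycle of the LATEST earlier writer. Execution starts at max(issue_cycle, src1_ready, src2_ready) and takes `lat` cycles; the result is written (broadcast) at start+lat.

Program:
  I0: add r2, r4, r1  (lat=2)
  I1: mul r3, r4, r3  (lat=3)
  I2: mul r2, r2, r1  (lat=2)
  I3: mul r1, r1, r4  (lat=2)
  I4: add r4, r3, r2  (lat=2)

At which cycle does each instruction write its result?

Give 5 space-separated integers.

Answer: 3 5 5 6 7

Derivation:
I0 add r2: issue@1 deps=(None,None) exec_start@1 write@3
I1 mul r3: issue@2 deps=(None,None) exec_start@2 write@5
I2 mul r2: issue@3 deps=(0,None) exec_start@3 write@5
I3 mul r1: issue@4 deps=(None,None) exec_start@4 write@6
I4 add r4: issue@5 deps=(1,2) exec_start@5 write@7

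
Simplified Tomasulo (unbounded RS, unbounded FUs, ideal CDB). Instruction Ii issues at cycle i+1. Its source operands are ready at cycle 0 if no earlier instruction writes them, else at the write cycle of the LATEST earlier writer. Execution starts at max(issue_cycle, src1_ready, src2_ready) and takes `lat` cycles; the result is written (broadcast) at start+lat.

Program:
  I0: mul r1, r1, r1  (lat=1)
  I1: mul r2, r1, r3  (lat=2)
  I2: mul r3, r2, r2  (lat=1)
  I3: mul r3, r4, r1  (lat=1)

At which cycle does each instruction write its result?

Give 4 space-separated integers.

Answer: 2 4 5 5

Derivation:
I0 mul r1: issue@1 deps=(None,None) exec_start@1 write@2
I1 mul r2: issue@2 deps=(0,None) exec_start@2 write@4
I2 mul r3: issue@3 deps=(1,1) exec_start@4 write@5
I3 mul r3: issue@4 deps=(None,0) exec_start@4 write@5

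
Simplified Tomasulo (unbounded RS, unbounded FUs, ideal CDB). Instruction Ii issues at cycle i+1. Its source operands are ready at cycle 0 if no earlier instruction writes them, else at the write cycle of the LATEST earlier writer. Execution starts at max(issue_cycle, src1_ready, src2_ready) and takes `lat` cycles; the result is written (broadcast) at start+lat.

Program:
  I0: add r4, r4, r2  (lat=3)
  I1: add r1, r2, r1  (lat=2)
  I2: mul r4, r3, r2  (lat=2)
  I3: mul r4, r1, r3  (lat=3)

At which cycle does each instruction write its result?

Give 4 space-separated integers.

Answer: 4 4 5 7

Derivation:
I0 add r4: issue@1 deps=(None,None) exec_start@1 write@4
I1 add r1: issue@2 deps=(None,None) exec_start@2 write@4
I2 mul r4: issue@3 deps=(None,None) exec_start@3 write@5
I3 mul r4: issue@4 deps=(1,None) exec_start@4 write@7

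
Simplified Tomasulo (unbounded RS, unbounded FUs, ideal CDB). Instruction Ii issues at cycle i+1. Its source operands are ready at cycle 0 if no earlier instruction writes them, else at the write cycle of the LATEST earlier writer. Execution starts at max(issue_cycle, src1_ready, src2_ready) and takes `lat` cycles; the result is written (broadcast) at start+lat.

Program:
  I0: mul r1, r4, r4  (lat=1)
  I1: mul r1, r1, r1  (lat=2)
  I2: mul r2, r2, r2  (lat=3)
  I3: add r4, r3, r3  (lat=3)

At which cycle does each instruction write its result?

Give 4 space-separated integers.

Answer: 2 4 6 7

Derivation:
I0 mul r1: issue@1 deps=(None,None) exec_start@1 write@2
I1 mul r1: issue@2 deps=(0,0) exec_start@2 write@4
I2 mul r2: issue@3 deps=(None,None) exec_start@3 write@6
I3 add r4: issue@4 deps=(None,None) exec_start@4 write@7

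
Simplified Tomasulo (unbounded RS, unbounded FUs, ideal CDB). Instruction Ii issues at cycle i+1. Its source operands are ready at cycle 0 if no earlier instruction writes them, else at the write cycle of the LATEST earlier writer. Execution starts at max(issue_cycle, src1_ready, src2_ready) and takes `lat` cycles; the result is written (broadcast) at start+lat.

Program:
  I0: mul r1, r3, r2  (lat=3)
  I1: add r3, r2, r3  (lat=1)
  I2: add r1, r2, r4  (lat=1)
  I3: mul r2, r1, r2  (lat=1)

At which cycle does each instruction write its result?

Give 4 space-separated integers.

Answer: 4 3 4 5

Derivation:
I0 mul r1: issue@1 deps=(None,None) exec_start@1 write@4
I1 add r3: issue@2 deps=(None,None) exec_start@2 write@3
I2 add r1: issue@3 deps=(None,None) exec_start@3 write@4
I3 mul r2: issue@4 deps=(2,None) exec_start@4 write@5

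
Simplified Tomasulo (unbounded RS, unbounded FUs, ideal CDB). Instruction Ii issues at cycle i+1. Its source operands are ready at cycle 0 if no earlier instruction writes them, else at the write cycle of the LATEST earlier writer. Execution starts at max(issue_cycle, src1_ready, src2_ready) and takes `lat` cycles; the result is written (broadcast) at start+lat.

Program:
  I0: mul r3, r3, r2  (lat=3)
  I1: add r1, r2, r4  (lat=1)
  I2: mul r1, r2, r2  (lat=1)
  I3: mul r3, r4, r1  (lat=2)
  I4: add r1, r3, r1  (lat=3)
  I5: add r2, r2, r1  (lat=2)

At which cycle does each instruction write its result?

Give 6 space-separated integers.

Answer: 4 3 4 6 9 11

Derivation:
I0 mul r3: issue@1 deps=(None,None) exec_start@1 write@4
I1 add r1: issue@2 deps=(None,None) exec_start@2 write@3
I2 mul r1: issue@3 deps=(None,None) exec_start@3 write@4
I3 mul r3: issue@4 deps=(None,2) exec_start@4 write@6
I4 add r1: issue@5 deps=(3,2) exec_start@6 write@9
I5 add r2: issue@6 deps=(None,4) exec_start@9 write@11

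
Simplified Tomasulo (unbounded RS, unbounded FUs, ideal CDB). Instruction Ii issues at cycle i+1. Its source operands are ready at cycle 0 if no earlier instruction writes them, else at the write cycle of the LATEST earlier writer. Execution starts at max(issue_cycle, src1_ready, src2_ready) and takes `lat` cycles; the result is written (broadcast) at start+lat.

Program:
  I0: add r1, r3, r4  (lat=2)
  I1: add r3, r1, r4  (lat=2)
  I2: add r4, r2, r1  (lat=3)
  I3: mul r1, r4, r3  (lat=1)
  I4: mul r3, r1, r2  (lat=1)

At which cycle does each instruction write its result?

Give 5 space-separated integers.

I0 add r1: issue@1 deps=(None,None) exec_start@1 write@3
I1 add r3: issue@2 deps=(0,None) exec_start@3 write@5
I2 add r4: issue@3 deps=(None,0) exec_start@3 write@6
I3 mul r1: issue@4 deps=(2,1) exec_start@6 write@7
I4 mul r3: issue@5 deps=(3,None) exec_start@7 write@8

Answer: 3 5 6 7 8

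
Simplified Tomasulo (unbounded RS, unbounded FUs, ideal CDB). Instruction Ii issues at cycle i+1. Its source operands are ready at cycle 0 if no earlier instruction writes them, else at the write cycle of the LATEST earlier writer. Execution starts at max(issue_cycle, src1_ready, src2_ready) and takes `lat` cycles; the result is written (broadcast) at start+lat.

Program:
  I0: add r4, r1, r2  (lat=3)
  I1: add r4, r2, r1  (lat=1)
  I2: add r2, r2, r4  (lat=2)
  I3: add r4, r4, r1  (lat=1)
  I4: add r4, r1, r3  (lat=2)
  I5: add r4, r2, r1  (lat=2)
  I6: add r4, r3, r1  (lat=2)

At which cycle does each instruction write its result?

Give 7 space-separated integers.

I0 add r4: issue@1 deps=(None,None) exec_start@1 write@4
I1 add r4: issue@2 deps=(None,None) exec_start@2 write@3
I2 add r2: issue@3 deps=(None,1) exec_start@3 write@5
I3 add r4: issue@4 deps=(1,None) exec_start@4 write@5
I4 add r4: issue@5 deps=(None,None) exec_start@5 write@7
I5 add r4: issue@6 deps=(2,None) exec_start@6 write@8
I6 add r4: issue@7 deps=(None,None) exec_start@7 write@9

Answer: 4 3 5 5 7 8 9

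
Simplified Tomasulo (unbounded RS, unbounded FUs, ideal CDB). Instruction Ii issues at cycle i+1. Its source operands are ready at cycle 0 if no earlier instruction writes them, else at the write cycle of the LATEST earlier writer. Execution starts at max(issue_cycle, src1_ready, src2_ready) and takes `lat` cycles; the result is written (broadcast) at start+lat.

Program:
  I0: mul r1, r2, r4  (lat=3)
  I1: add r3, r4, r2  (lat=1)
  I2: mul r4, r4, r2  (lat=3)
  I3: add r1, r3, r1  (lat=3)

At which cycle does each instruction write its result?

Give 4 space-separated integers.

Answer: 4 3 6 7

Derivation:
I0 mul r1: issue@1 deps=(None,None) exec_start@1 write@4
I1 add r3: issue@2 deps=(None,None) exec_start@2 write@3
I2 mul r4: issue@3 deps=(None,None) exec_start@3 write@6
I3 add r1: issue@4 deps=(1,0) exec_start@4 write@7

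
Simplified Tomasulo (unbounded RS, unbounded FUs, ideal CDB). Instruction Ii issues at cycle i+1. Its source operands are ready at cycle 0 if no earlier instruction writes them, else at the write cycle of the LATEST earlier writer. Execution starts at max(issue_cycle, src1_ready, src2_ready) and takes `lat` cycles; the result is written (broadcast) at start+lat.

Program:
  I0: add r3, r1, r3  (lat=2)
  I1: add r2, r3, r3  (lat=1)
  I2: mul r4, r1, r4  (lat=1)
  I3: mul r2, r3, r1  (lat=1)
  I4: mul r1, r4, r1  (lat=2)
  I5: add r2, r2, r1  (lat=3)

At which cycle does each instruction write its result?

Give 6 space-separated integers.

Answer: 3 4 4 5 7 10

Derivation:
I0 add r3: issue@1 deps=(None,None) exec_start@1 write@3
I1 add r2: issue@2 deps=(0,0) exec_start@3 write@4
I2 mul r4: issue@3 deps=(None,None) exec_start@3 write@4
I3 mul r2: issue@4 deps=(0,None) exec_start@4 write@5
I4 mul r1: issue@5 deps=(2,None) exec_start@5 write@7
I5 add r2: issue@6 deps=(3,4) exec_start@7 write@10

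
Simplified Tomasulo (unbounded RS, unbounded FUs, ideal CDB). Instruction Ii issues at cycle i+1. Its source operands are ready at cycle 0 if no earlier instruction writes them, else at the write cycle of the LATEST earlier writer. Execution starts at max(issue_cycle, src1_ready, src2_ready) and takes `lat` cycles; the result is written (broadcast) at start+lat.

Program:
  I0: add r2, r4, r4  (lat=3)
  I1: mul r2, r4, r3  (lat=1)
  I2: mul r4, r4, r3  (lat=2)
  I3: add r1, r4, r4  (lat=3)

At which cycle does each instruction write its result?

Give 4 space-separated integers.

I0 add r2: issue@1 deps=(None,None) exec_start@1 write@4
I1 mul r2: issue@2 deps=(None,None) exec_start@2 write@3
I2 mul r4: issue@3 deps=(None,None) exec_start@3 write@5
I3 add r1: issue@4 deps=(2,2) exec_start@5 write@8

Answer: 4 3 5 8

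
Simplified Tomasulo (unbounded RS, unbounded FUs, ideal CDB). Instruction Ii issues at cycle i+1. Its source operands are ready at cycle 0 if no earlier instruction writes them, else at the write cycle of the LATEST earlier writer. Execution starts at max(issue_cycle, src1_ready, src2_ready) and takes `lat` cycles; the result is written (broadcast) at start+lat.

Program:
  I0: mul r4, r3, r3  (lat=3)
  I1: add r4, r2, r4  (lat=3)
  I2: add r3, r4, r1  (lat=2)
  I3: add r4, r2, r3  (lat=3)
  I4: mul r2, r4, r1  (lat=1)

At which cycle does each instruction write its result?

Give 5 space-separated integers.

Answer: 4 7 9 12 13

Derivation:
I0 mul r4: issue@1 deps=(None,None) exec_start@1 write@4
I1 add r4: issue@2 deps=(None,0) exec_start@4 write@7
I2 add r3: issue@3 deps=(1,None) exec_start@7 write@9
I3 add r4: issue@4 deps=(None,2) exec_start@9 write@12
I4 mul r2: issue@5 deps=(3,None) exec_start@12 write@13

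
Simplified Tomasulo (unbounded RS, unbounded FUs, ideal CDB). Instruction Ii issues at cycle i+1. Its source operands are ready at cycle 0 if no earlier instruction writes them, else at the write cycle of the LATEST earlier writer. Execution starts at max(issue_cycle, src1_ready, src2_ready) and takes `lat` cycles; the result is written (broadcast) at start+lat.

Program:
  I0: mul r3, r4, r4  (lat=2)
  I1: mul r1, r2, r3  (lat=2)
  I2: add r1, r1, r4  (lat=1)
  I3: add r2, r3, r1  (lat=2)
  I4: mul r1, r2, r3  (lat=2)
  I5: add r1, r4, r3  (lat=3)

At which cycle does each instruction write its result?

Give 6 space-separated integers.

Answer: 3 5 6 8 10 9

Derivation:
I0 mul r3: issue@1 deps=(None,None) exec_start@1 write@3
I1 mul r1: issue@2 deps=(None,0) exec_start@3 write@5
I2 add r1: issue@3 deps=(1,None) exec_start@5 write@6
I3 add r2: issue@4 deps=(0,2) exec_start@6 write@8
I4 mul r1: issue@5 deps=(3,0) exec_start@8 write@10
I5 add r1: issue@6 deps=(None,0) exec_start@6 write@9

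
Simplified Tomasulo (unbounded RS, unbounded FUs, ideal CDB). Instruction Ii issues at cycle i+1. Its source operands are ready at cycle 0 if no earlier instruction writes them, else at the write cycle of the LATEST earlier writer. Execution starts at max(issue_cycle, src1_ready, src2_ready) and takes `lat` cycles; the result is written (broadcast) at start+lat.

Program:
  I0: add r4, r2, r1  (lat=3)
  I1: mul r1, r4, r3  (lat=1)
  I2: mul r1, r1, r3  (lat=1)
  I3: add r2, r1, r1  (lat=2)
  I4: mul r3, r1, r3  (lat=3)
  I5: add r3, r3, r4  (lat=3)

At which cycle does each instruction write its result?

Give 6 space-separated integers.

I0 add r4: issue@1 deps=(None,None) exec_start@1 write@4
I1 mul r1: issue@2 deps=(0,None) exec_start@4 write@5
I2 mul r1: issue@3 deps=(1,None) exec_start@5 write@6
I3 add r2: issue@4 deps=(2,2) exec_start@6 write@8
I4 mul r3: issue@5 deps=(2,None) exec_start@6 write@9
I5 add r3: issue@6 deps=(4,0) exec_start@9 write@12

Answer: 4 5 6 8 9 12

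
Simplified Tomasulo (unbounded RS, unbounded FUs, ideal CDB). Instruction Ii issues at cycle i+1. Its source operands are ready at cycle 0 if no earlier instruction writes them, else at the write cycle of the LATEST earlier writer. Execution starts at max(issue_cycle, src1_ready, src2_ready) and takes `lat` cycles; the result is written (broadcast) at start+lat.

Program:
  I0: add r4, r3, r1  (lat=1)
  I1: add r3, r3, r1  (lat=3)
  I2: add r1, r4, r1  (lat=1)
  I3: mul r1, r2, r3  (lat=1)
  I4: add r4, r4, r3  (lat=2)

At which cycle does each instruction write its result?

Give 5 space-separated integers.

I0 add r4: issue@1 deps=(None,None) exec_start@1 write@2
I1 add r3: issue@2 deps=(None,None) exec_start@2 write@5
I2 add r1: issue@3 deps=(0,None) exec_start@3 write@4
I3 mul r1: issue@4 deps=(None,1) exec_start@5 write@6
I4 add r4: issue@5 deps=(0,1) exec_start@5 write@7

Answer: 2 5 4 6 7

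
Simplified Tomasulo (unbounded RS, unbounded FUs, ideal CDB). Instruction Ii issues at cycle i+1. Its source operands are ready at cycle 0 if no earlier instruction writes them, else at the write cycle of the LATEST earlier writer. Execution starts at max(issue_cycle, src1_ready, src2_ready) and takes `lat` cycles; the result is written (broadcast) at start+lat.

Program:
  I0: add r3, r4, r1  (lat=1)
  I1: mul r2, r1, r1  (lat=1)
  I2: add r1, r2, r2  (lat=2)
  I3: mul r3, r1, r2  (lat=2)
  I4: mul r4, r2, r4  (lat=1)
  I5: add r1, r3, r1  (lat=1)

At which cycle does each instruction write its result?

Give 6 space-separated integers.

Answer: 2 3 5 7 6 8

Derivation:
I0 add r3: issue@1 deps=(None,None) exec_start@1 write@2
I1 mul r2: issue@2 deps=(None,None) exec_start@2 write@3
I2 add r1: issue@3 deps=(1,1) exec_start@3 write@5
I3 mul r3: issue@4 deps=(2,1) exec_start@5 write@7
I4 mul r4: issue@5 deps=(1,None) exec_start@5 write@6
I5 add r1: issue@6 deps=(3,2) exec_start@7 write@8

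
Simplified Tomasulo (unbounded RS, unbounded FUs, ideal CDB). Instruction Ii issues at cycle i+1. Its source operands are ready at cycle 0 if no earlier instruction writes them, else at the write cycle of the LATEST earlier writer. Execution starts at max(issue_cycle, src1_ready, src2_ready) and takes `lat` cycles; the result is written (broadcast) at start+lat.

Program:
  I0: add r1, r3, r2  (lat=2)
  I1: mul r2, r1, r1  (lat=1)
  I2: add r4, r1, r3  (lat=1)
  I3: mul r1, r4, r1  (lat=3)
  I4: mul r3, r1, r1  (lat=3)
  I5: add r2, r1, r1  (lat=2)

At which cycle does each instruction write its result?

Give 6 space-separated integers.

Answer: 3 4 4 7 10 9

Derivation:
I0 add r1: issue@1 deps=(None,None) exec_start@1 write@3
I1 mul r2: issue@2 deps=(0,0) exec_start@3 write@4
I2 add r4: issue@3 deps=(0,None) exec_start@3 write@4
I3 mul r1: issue@4 deps=(2,0) exec_start@4 write@7
I4 mul r3: issue@5 deps=(3,3) exec_start@7 write@10
I5 add r2: issue@6 deps=(3,3) exec_start@7 write@9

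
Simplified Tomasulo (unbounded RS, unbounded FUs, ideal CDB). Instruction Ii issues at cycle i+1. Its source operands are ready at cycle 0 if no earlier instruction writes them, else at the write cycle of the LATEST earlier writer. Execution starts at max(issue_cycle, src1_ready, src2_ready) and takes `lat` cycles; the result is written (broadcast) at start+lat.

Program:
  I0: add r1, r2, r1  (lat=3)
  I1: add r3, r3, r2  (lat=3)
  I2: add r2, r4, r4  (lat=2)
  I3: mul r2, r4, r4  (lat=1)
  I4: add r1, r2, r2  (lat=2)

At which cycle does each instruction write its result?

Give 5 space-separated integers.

Answer: 4 5 5 5 7

Derivation:
I0 add r1: issue@1 deps=(None,None) exec_start@1 write@4
I1 add r3: issue@2 deps=(None,None) exec_start@2 write@5
I2 add r2: issue@3 deps=(None,None) exec_start@3 write@5
I3 mul r2: issue@4 deps=(None,None) exec_start@4 write@5
I4 add r1: issue@5 deps=(3,3) exec_start@5 write@7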